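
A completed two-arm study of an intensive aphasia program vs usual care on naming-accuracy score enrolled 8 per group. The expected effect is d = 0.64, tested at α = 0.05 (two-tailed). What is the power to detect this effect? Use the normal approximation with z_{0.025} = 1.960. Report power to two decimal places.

For two equal groups, power = Φ(d·√(n/2) − z_{α/2}).
d·√(n/2) = 0.64 × √(8/2) = 0.64 × 2.000 = 1.280.
z_β = 1.280 − 1.960 = -0.680.
Power = Φ(-0.680) = 0.248.

power ≈ 0.25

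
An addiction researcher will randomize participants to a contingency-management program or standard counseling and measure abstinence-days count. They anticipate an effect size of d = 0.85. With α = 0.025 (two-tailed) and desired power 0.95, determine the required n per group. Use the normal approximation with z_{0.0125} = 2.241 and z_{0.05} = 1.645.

n = 42 per group

For two independent groups with equal n: n = 2·((z_{α/2} + z_β) / d)².
z_{α/2} + z_β = 2.241 + 1.645 = 3.886.
n = 2 × (3.886 / 0.85)² = 2 × 4.572² = 2 × 20.90 = 41.8.
Round up to the next whole participant.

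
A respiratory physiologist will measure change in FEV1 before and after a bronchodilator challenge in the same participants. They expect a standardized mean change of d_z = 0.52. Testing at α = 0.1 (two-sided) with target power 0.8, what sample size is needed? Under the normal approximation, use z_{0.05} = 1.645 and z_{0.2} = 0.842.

n = 23 pairs

For a paired (one-sample on differences) test: n = ((z_{α/2} + z_β) / d)².
z_{α/2} + z_β = 1.645 + 0.842 = 2.487.
n = (2.487 / 0.52)² = 4.783² = 22.87.
Round up.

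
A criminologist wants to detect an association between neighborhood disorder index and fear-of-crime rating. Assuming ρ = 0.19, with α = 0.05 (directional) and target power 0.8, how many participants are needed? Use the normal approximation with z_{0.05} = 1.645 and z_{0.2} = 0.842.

Fisher's z: C = ½·ln((1+r)/(1−r)) = ½·ln(1.4691) = 0.1923.
n = ((z_{α} + z_β)/C)² + 3.
(1.645 + 0.842) / 0.1923 = 2.487 / 0.1923 = 12.933.
n = 12.933² + 3 = 167.26 + 3 = 170.3.
Round up.

n = 171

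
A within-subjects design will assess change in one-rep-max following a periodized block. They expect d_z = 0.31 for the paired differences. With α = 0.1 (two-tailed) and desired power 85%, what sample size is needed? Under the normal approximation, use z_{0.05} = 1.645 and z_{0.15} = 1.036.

n = 75 pairs

For a paired (one-sample on differences) test: n = ((z_{α/2} + z_β) / d)².
z_{α/2} + z_β = 1.645 + 1.036 = 2.681.
n = (2.681 / 0.31)² = 8.648² = 74.79.
Round up.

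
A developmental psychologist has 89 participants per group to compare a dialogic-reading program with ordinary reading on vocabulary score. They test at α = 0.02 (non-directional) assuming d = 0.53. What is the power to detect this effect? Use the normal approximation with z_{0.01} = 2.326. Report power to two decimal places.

power ≈ 0.89

For two equal groups, power = Φ(d·√(n/2) − z_{α/2}).
d·√(n/2) = 0.53 × √(89/2) = 0.53 × 6.671 = 3.536.
z_β = 3.536 − 2.326 = 1.210.
Power = Φ(1.210) = 0.887.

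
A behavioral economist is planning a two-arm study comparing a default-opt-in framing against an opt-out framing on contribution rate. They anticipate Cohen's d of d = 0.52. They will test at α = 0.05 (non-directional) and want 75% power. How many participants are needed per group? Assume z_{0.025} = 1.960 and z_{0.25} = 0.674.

For two independent groups with equal n: n = 2·((z_{α/2} + z_β) / d)².
z_{α/2} + z_β = 1.960 + 0.674 = 2.634.
n = 2 × (2.634 / 0.52)² = 2 × 5.065² = 2 × 25.66 = 51.3.
Round up to the next whole participant.

n = 52 per group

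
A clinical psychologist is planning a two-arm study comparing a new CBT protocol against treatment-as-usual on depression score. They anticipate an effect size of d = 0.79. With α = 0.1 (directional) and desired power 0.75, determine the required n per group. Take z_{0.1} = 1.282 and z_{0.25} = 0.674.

For two independent groups with equal n: n = 2·((z_{α} + z_β) / d)².
z_{α} + z_β = 1.282 + 0.674 = 1.956.
n = 2 × (1.956 / 0.79)² = 2 × 2.476² = 2 × 6.13 = 12.3.
Round up to the next whole participant.

n = 13 per group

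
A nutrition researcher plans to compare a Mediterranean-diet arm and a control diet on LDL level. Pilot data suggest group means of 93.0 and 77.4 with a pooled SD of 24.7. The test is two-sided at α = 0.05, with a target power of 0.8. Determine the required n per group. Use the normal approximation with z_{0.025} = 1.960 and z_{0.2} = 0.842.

Cohen's d = |M₁ − M₂| / SD_pooled = |93.0 − 77.4| / 24.7 = 15.6 / 24.7 = 0.632.
For two independent groups with equal n: n = 2·((z_{α/2} + z_β) / d)².
z_{α/2} + z_β = 1.960 + 0.842 = 2.802.
n = 2 × (2.802 / 0.632)² = 2 × 4.434² = 2 × 19.66 = 39.3.
Round up to the next whole participant.

n = 40 per group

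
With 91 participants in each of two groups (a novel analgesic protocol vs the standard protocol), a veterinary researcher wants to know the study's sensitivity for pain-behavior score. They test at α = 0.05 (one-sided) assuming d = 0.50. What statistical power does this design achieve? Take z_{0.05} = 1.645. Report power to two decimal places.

For two equal groups, power = Φ(d·√(n/2) − z_{α}).
d·√(n/2) = 0.50 × √(91/2) = 0.50 × 6.745 = 3.373.
z_β = 3.373 − 1.645 = 1.728.
Power = Φ(1.728) = 0.958.

power ≈ 0.96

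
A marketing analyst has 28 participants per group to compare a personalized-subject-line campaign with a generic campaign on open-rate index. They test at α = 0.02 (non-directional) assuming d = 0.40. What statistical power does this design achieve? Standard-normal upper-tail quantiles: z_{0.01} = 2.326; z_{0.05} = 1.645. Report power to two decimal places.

power ≈ 0.20

For two equal groups, power = Φ(d·√(n/2) − z_{α/2}).
d·√(n/2) = 0.40 × √(28/2) = 0.40 × 3.742 = 1.497.
z_β = 1.497 − 2.326 = -0.829.
Power = Φ(-0.829) = 0.203.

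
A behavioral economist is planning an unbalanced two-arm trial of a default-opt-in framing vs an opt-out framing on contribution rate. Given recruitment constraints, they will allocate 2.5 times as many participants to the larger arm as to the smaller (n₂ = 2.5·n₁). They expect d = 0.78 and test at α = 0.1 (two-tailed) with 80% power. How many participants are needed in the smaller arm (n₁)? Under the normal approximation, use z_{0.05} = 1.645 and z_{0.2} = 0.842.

n₁ = 15

With allocation ratio k = n₂/n₁ = 2.5, Var(x̄₁−x̄₂) = σ²(1/n₁ + 1/(k·n₁)) = σ²·(k+1)/(k·n₁).
So n₁ = (1 + 1/k)·((z_{α/2} + z_β)/d)² = 1.400 × (2.487/0.78)².
n₁ = 1.400 × 10.17 = 14.2.
Round up: n₁ = 15, giving n₂ = ⌈2.5 × 15⌉ = ⌈37.5⌉ = 38.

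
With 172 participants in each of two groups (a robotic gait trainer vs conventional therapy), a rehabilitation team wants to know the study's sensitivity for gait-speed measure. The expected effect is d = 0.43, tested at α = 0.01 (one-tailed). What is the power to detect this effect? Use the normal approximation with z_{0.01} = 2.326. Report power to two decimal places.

power ≈ 0.95

For two equal groups, power = Φ(d·√(n/2) − z_{α}).
d·√(n/2) = 0.43 × √(172/2) = 0.43 × 9.274 = 3.988.
z_β = 3.988 − 2.326 = 1.662.
Power = Φ(1.662) = 0.952.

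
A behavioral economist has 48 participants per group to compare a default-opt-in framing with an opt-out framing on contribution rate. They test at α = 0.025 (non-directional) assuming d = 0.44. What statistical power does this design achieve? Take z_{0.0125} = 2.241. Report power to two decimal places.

For two equal groups, power = Φ(d·√(n/2) − z_{α/2}).
d·√(n/2) = 0.44 × √(48/2) = 0.44 × 4.899 = 2.156.
z_β = 2.156 − 2.241 = -0.085.
Power = Φ(-0.085) = 0.466.

power ≈ 0.47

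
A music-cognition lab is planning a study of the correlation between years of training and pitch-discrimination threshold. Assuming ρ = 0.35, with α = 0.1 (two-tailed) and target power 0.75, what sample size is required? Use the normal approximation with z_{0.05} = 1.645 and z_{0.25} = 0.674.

n = 44

Fisher's z: C = ½·ln((1+r)/(1−r)) = ½·ln(2.0769) = 0.3654.
n = ((z_{α/2} + z_β)/C)² + 3.
(1.645 + 0.674) / 0.3654 = 2.319 / 0.3654 = 6.346.
n = 6.346² + 3 = 40.28 + 3 = 43.3.
Round up.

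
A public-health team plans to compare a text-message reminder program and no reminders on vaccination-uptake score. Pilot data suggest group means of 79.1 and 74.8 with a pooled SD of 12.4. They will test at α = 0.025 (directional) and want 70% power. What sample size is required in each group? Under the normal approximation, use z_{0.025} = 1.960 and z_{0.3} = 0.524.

n = 103 per group

Cohen's d = |M₁ − M₂| / SD_pooled = |79.1 − 74.8| / 12.4 = 4.3 / 12.4 = 0.347.
For two independent groups with equal n: n = 2·((z_{α} + z_β) / d)².
z_{α} + z_β = 1.960 + 0.524 = 2.484.
n = 2 × (2.484 / 0.347)² = 2 × 7.159² = 2 × 51.24 = 102.5.
Round up to the next whole participant.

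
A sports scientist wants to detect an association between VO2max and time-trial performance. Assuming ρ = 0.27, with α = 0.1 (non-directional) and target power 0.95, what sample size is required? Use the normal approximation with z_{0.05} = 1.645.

Fisher's z: C = ½·ln((1+r)/(1−r)) = ½·ln(1.7397) = 0.2769.
n = ((z_{α/2} + z_β)/C)² + 3.
(1.645 + 1.645) / 0.2769 = 3.290 / 0.2769 = 11.882.
n = 11.882² + 3 = 141.17 + 3 = 144.2.
Round up.

n = 145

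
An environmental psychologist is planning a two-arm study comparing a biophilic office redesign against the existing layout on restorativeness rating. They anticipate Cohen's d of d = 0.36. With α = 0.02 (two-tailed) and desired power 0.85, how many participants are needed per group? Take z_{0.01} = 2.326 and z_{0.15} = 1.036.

For two independent groups with equal n: n = 2·((z_{α/2} + z_β) / d)².
z_{α/2} + z_β = 2.326 + 1.036 = 3.362.
n = 2 × (3.362 / 0.36)² = 2 × 9.339² = 2 × 87.21 = 174.4.
Round up to the next whole participant.

n = 175 per group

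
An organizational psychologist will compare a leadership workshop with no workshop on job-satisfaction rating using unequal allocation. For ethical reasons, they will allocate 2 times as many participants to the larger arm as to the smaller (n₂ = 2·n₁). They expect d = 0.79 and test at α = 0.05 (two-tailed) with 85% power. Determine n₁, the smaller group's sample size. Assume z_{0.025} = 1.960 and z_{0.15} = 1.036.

n₁ = 22

With allocation ratio k = n₂/n₁ = 2, Var(x̄₁−x̄₂) = σ²(1/n₁ + 1/(k·n₁)) = σ²·(k+1)/(k·n₁).
So n₁ = (1 + 1/k)·((z_{α/2} + z_β)/d)² = 1.500 × (2.996/0.79)².
n₁ = 1.500 × 14.38 = 21.6.
Round up: n₁ = 22, giving n₂ = 2 × 22 = 44.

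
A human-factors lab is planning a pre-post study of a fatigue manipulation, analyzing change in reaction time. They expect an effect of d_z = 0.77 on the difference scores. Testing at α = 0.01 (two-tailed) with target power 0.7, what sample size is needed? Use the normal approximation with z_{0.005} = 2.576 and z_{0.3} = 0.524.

n = 17 pairs

For a paired (one-sample on differences) test: n = ((z_{α/2} + z_β) / d)².
z_{α/2} + z_β = 2.576 + 0.524 = 3.100.
n = (3.100 / 0.77)² = 4.026² = 16.21.
Round up.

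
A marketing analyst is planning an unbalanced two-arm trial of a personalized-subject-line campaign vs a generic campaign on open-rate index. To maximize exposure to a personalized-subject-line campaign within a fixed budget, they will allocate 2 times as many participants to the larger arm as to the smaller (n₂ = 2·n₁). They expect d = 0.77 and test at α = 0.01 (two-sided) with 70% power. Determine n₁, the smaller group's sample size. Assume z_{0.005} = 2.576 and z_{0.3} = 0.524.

n₁ = 25

With allocation ratio k = n₂/n₁ = 2, Var(x̄₁−x̄₂) = σ²(1/n₁ + 1/(k·n₁)) = σ²·(k+1)/(k·n₁).
So n₁ = (1 + 1/k)·((z_{α/2} + z_β)/d)² = 1.500 × (3.100/0.77)².
n₁ = 1.500 × 16.21 = 24.3.
Round up: n₁ = 25, giving n₂ = 2 × 25 = 50.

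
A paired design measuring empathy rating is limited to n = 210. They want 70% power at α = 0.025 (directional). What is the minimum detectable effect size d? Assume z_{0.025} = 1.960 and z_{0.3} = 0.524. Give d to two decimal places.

d_min ≈ 0.17

For a single sample (or paired design) of n = 210: d_min = (z_{α} + z_β)/√n.
z-sum = 1.960 + 0.524 = 2.484.
d_min = 2.484 / √210 = 2.484 / 14.491 = 0.171.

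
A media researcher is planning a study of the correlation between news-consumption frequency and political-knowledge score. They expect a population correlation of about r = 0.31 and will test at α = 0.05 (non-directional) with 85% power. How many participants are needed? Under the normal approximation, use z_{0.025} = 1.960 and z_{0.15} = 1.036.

Fisher's z: C = ½·ln((1+r)/(1−r)) = ½·ln(1.8986) = 0.3205.
n = ((z_{α/2} + z_β)/C)² + 3.
(1.960 + 1.036) / 0.3205 = 2.996 / 0.3205 = 9.348.
n = 9.348² + 3 = 87.38 + 3 = 90.4.
Round up.

n = 91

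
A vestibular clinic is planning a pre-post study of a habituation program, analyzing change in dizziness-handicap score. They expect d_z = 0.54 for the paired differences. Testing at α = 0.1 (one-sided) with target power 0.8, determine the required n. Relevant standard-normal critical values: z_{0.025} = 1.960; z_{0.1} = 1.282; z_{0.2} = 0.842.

n = 16 pairs

For a paired (one-sample on differences) test: n = ((z_{α} + z_β) / d)².
z_{α} + z_β = 1.282 + 0.842 = 2.124.
n = (2.124 / 0.54)² = 3.933² = 15.47.
Round up.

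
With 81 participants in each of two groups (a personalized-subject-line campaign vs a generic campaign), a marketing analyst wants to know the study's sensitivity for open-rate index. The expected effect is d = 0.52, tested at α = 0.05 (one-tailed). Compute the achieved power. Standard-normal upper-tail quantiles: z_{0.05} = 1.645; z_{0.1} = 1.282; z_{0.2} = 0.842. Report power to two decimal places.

For two equal groups, power = Φ(d·√(n/2) − z_{α}).
d·√(n/2) = 0.52 × √(81/2) = 0.52 × 6.364 = 3.309.
z_β = 3.309 − 1.645 = 1.664.
Power = Φ(1.664) = 0.952.

power ≈ 0.95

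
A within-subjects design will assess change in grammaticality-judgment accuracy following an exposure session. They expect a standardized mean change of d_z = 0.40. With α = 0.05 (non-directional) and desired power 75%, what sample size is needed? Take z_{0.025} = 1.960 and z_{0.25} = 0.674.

For a paired (one-sample on differences) test: n = ((z_{α/2} + z_β) / d)².
z_{α/2} + z_β = 1.960 + 0.674 = 2.634.
n = (2.634 / 0.40)² = 6.585² = 43.36.
Round up.

n = 44 pairs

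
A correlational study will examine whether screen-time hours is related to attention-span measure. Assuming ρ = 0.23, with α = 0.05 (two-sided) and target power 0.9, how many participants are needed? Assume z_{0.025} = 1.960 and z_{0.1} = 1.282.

Fisher's z: C = ½·ln((1+r)/(1−r)) = ½·ln(1.5974) = 0.2342.
n = ((z_{α/2} + z_β)/C)² + 3.
(1.960 + 1.282) / 0.2342 = 3.242 / 0.2342 = 13.843.
n = 13.843² + 3 = 191.63 + 3 = 194.6.
Round up.

n = 195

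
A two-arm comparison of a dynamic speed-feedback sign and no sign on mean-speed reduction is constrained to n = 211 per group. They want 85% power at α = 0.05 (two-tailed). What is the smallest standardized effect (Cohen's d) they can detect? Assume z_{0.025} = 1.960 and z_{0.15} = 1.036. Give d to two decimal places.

For two independent groups of n = 211 each: d_min = (z_{α/2} + z_β)·√(2/n).
z-sum = 1.960 + 1.036 = 2.996.
d_min = 2.996 × √(2/211) = 2.996 × 0.0974 = 0.292.

d_min ≈ 0.29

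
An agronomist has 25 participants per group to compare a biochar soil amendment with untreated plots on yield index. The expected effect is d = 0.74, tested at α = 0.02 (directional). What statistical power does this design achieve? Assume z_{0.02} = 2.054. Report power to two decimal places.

For two equal groups, power = Φ(d·√(n/2) − z_{α}).
d·√(n/2) = 0.74 × √(25/2) = 0.74 × 3.536 = 2.616.
z_β = 2.616 − 2.054 = 0.562.
Power = Φ(0.562) = 0.713.

power ≈ 0.71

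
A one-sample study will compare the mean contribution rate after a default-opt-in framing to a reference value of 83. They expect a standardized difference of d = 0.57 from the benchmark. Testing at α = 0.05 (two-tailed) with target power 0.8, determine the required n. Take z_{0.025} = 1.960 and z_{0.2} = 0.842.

n = 25

For a one-sample test: n = ((z_{α/2} + z_β) / d)².
z_{α/2} + z_β = 1.960 + 0.842 = 2.802.
n = (2.802 / 0.57)² = 4.916² = 24.16.
Round up.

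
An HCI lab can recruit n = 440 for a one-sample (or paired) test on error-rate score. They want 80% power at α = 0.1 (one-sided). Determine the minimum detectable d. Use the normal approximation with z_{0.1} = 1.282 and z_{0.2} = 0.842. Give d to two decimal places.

d_min ≈ 0.10

For a single sample (or paired design) of n = 440: d_min = (z_{α} + z_β)/√n.
z-sum = 1.282 + 0.842 = 2.124.
d_min = 2.124 / √440 = 2.124 / 20.976 = 0.101.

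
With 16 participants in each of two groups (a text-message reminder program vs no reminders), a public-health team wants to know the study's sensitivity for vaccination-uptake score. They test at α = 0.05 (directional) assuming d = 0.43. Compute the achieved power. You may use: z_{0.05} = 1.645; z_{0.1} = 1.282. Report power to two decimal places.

For two equal groups, power = Φ(d·√(n/2) − z_{α}).
d·√(n/2) = 0.43 × √(16/2) = 0.43 × 2.828 = 1.216.
z_β = 1.216 − 1.645 = -0.429.
Power = Φ(-0.429) = 0.334.

power ≈ 0.33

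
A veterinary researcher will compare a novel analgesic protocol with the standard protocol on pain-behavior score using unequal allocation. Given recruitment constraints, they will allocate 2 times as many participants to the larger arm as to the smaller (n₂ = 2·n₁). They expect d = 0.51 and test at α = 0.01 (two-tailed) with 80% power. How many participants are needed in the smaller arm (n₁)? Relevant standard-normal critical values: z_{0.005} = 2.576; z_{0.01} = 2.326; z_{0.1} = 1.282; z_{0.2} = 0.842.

With allocation ratio k = n₂/n₁ = 2, Var(x̄₁−x̄₂) = σ²(1/n₁ + 1/(k·n₁)) = σ²·(k+1)/(k·n₁).
So n₁ = (1 + 1/k)·((z_{α/2} + z_β)/d)² = 1.500 × (3.418/0.51)².
n₁ = 1.500 × 44.92 = 67.4.
Round up: n₁ = 68, giving n₂ = 2 × 68 = 136.

n₁ = 68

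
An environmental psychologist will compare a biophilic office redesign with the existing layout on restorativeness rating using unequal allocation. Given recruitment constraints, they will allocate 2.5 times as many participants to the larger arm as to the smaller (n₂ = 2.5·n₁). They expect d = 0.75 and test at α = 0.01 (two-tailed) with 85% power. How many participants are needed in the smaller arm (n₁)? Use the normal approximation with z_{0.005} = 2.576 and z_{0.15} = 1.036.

n₁ = 33

With allocation ratio k = n₂/n₁ = 2.5, Var(x̄₁−x̄₂) = σ²(1/n₁ + 1/(k·n₁)) = σ²·(k+1)/(k·n₁).
So n₁ = (1 + 1/k)·((z_{α/2} + z_β)/d)² = 1.400 × (3.612/0.75)².
n₁ = 1.400 × 23.19 = 32.5.
Round up: n₁ = 33, giving n₂ = ⌈2.5 × 33⌉ = ⌈82.5⌉ = 83.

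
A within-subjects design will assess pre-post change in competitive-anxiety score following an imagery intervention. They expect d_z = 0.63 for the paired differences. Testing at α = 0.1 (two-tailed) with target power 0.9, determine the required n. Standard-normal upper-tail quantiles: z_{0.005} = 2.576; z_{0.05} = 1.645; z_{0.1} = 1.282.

For a paired (one-sample on differences) test: n = ((z_{α/2} + z_β) / d)².
z_{α/2} + z_β = 1.645 + 1.282 = 2.927.
n = (2.927 / 0.63)² = 4.646² = 21.59.
Round up.

n = 22 pairs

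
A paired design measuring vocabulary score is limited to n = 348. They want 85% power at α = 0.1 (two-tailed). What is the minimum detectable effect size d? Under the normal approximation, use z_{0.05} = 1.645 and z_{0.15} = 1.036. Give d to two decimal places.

d_min ≈ 0.14

For a single sample (or paired design) of n = 348: d_min = (z_{α/2} + z_β)/√n.
z-sum = 1.645 + 1.036 = 2.681.
d_min = 2.681 / √348 = 2.681 / 18.655 = 0.144.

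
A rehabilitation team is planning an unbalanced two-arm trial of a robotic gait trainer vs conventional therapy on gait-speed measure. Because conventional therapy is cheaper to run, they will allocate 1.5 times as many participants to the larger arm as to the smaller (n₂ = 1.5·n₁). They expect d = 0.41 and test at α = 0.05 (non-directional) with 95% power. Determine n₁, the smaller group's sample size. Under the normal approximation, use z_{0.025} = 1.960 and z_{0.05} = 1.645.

n₁ = 129

With allocation ratio k = n₂/n₁ = 1.5, Var(x̄₁−x̄₂) = σ²(1/n₁ + 1/(k·n₁)) = σ²·(k+1)/(k·n₁).
So n₁ = (1 + 1/k)·((z_{α/2} + z_β)/d)² = 1.667 × (3.605/0.41)².
n₁ = 1.667 × 77.31 = 128.9.
Round up: n₁ = 129, giving n₂ = ⌈1.5 × 129⌉ = ⌈193.5⌉ = 194.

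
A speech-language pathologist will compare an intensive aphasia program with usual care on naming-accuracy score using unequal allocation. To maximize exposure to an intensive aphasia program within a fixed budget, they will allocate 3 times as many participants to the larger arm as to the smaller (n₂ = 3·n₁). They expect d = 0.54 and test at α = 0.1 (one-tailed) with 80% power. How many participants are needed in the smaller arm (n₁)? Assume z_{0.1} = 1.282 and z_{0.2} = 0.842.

With allocation ratio k = n₂/n₁ = 3, Var(x̄₁−x̄₂) = σ²(1/n₁ + 1/(k·n₁)) = σ²·(k+1)/(k·n₁).
So n₁ = (1 + 1/k)·((z_{α} + z_β)/d)² = 1.333 × (2.124/0.54)².
n₁ = 1.333 × 15.47 = 20.6.
Round up: n₁ = 21, giving n₂ = 3 × 21 = 63.

n₁ = 21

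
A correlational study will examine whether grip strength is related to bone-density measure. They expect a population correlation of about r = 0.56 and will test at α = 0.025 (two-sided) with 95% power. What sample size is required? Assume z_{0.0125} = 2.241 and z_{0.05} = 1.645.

Fisher's z: C = ½·ln((1+r)/(1−r)) = ½·ln(3.5455) = 0.6328.
n = ((z_{α/2} + z_β)/C)² + 3.
(2.241 + 1.645) / 0.6328 = 3.886 / 0.6328 = 6.141.
n = 6.141² + 3 = 37.71 + 3 = 40.7.
Round up.

n = 41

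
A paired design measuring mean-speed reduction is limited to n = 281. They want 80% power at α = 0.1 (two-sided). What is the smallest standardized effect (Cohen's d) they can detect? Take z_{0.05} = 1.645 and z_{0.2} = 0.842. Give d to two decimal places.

For a single sample (or paired design) of n = 281: d_min = (z_{α/2} + z_β)/√n.
z-sum = 1.645 + 0.842 = 2.487.
d_min = 2.487 / √281 = 2.487 / 16.763 = 0.148.

d_min ≈ 0.15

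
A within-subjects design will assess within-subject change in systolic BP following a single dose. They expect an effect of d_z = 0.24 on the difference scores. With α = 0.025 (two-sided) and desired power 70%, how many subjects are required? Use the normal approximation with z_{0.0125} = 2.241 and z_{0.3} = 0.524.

For a paired (one-sample on differences) test: n = ((z_{α/2} + z_β) / d)².
z_{α/2} + z_β = 2.241 + 0.524 = 2.765.
n = (2.765 / 0.24)² = 11.521² = 132.73.
Round up.

n = 133 pairs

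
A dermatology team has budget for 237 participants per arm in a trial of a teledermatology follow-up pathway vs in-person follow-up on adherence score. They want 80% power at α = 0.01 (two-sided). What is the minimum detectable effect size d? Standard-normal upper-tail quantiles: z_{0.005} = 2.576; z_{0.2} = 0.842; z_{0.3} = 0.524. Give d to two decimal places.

For two independent groups of n = 237 each: d_min = (z_{α/2} + z_β)·√(2/n).
z-sum = 2.576 + 0.842 = 3.418.
d_min = 3.418 × √(2/237) = 3.418 × 0.0919 = 0.314.

d_min ≈ 0.31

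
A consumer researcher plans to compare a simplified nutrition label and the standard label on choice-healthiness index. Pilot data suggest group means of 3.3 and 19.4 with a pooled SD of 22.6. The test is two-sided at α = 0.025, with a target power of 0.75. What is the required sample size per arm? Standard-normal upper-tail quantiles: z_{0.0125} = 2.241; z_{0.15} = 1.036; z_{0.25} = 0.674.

n = 34 per group

Cohen's d = |M₁ − M₂| / SD_pooled = |3.3 − 19.4| / 22.6 = 16.1 / 22.6 = 0.712.
For two independent groups with equal n: n = 2·((z_{α/2} + z_β) / d)².
z_{α/2} + z_β = 2.241 + 0.674 = 2.915.
n = 2 × (2.915 / 0.712)² = 2 × 4.094² = 2 × 16.76 = 33.5.
Round up to the next whole participant.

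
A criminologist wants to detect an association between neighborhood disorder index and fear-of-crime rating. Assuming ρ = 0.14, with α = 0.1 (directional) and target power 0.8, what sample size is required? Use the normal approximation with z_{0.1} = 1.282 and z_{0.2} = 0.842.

n = 231

Fisher's z: C = ½·ln((1+r)/(1−r)) = ½·ln(1.3256) = 0.1409.
n = ((z_{α} + z_β)/C)² + 3.
(1.282 + 0.842) / 0.1409 = 2.124 / 0.1409 = 15.075.
n = 15.075² + 3 = 227.24 + 3 = 230.2.
Round up.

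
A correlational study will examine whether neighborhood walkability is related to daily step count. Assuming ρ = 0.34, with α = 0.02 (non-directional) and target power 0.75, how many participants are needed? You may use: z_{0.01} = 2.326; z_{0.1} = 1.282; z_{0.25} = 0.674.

n = 75

Fisher's z: C = ½·ln((1+r)/(1−r)) = ½·ln(2.0303) = 0.3541.
n = ((z_{α/2} + z_β)/C)² + 3.
(2.326 + 0.674) / 0.3541 = 3.000 / 0.3541 = 8.472.
n = 8.472² + 3 = 71.78 + 3 = 74.8.
Round up.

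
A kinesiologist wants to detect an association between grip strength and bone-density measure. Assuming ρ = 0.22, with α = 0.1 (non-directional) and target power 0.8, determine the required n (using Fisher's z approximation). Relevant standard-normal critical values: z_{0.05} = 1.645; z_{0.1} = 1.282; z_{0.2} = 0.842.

n = 127

Fisher's z: C = ½·ln((1+r)/(1−r)) = ½·ln(1.5641) = 0.2237.
n = ((z_{α/2} + z_β)/C)² + 3.
(1.645 + 0.842) / 0.2237 = 2.487 / 0.2237 = 11.118.
n = 11.118² + 3 = 123.60 + 3 = 126.6.
Round up.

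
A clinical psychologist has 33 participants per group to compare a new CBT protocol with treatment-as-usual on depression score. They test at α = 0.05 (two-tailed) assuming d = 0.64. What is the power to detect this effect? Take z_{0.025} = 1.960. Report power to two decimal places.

For two equal groups, power = Φ(d·√(n/2) − z_{α/2}).
d·√(n/2) = 0.64 × √(33/2) = 0.64 × 4.062 = 2.600.
z_β = 2.600 − 1.960 = 0.640.
Power = Φ(0.640) = 0.739.

power ≈ 0.74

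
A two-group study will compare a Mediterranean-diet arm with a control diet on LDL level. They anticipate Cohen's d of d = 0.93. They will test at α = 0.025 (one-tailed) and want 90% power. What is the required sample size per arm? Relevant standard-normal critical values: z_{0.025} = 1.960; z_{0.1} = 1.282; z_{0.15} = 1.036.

For two independent groups with equal n: n = 2·((z_{α} + z_β) / d)².
z_{α} + z_β = 1.960 + 1.282 = 3.242.
n = 2 × (3.242 / 0.93)² = 2 × 3.486² = 2 × 12.15 = 24.3.
Round up to the next whole participant.

n = 25 per group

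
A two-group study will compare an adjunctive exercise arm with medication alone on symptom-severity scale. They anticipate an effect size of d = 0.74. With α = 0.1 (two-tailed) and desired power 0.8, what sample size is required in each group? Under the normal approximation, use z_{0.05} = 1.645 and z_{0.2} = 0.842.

n = 23 per group

For two independent groups with equal n: n = 2·((z_{α/2} + z_β) / d)².
z_{α/2} + z_β = 1.645 + 0.842 = 2.487.
n = 2 × (2.487 / 0.74)² = 2 × 3.361² = 2 × 11.30 = 22.6.
Round up to the next whole participant.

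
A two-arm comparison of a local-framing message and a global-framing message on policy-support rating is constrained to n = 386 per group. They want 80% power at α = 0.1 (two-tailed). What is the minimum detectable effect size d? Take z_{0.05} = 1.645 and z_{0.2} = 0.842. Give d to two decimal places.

For two independent groups of n = 386 each: d_min = (z_{α/2} + z_β)·√(2/n).
z-sum = 1.645 + 0.842 = 2.487.
d_min = 2.487 × √(2/386) = 2.487 × 0.0720 = 0.179.

d_min ≈ 0.18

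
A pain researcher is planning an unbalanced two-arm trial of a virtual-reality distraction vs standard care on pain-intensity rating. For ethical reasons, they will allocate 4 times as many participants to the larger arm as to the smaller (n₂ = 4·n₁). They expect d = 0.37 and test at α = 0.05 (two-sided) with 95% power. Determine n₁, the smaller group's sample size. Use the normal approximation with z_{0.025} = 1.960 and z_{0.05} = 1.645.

n₁ = 119

With allocation ratio k = n₂/n₁ = 4, Var(x̄₁−x̄₂) = σ²(1/n₁ + 1/(k·n₁)) = σ²·(k+1)/(k·n₁).
So n₁ = (1 + 1/k)·((z_{α/2} + z_β)/d)² = 1.250 × (3.605/0.37)².
n₁ = 1.250 × 94.93 = 118.7.
Round up: n₁ = 119, giving n₂ = 4 × 119 = 476.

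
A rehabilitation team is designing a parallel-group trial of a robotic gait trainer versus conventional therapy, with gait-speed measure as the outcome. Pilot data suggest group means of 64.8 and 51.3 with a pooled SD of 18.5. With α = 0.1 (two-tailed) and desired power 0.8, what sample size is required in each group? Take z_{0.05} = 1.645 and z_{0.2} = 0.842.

n = 24 per group

Cohen's d = |M₁ − M₂| / SD_pooled = |64.8 − 51.3| / 18.5 = 13.5 / 18.5 = 0.730.
For two independent groups with equal n: n = 2·((z_{α/2} + z_β) / d)².
z_{α/2} + z_β = 1.645 + 0.842 = 2.487.
n = 2 × (2.487 / 0.730)² = 2 × 3.407² = 2 × 11.61 = 23.2.
Round up to the next whole participant.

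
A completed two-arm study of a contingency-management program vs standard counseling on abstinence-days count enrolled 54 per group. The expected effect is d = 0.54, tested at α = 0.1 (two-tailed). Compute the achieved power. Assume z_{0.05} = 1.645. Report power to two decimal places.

power ≈ 0.88

For two equal groups, power = Φ(d·√(n/2) − z_{α/2}).
d·√(n/2) = 0.54 × √(54/2) = 0.54 × 5.196 = 2.806.
z_β = 2.806 − 1.645 = 1.161.
Power = Φ(1.161) = 0.877.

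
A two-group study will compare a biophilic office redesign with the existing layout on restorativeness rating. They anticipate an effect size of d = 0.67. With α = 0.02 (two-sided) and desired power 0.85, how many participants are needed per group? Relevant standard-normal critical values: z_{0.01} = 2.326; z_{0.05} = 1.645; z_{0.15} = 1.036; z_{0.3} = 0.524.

n = 51 per group

For two independent groups with equal n: n = 2·((z_{α/2} + z_β) / d)².
z_{α/2} + z_β = 2.326 + 1.036 = 3.362.
n = 2 × (3.362 / 0.67)² = 2 × 5.018² = 2 × 25.18 = 50.4.
Round up to the next whole participant.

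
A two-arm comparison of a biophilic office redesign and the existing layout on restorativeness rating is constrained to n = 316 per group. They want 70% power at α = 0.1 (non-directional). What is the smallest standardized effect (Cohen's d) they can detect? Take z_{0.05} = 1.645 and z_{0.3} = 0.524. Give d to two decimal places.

d_min ≈ 0.17

For two independent groups of n = 316 each: d_min = (z_{α/2} + z_β)·√(2/n).
z-sum = 1.645 + 0.524 = 2.169.
d_min = 2.169 × √(2/316) = 2.169 × 0.0796 = 0.173.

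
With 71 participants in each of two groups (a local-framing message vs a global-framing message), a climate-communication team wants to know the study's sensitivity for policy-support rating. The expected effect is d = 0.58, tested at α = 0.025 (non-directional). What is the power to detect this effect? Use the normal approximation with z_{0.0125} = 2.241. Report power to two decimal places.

power ≈ 0.89

For two equal groups, power = Φ(d·√(n/2) − z_{α/2}).
d·√(n/2) = 0.58 × √(71/2) = 0.58 × 5.958 = 3.456.
z_β = 3.456 − 2.241 = 1.215.
Power = Φ(1.215) = 0.888.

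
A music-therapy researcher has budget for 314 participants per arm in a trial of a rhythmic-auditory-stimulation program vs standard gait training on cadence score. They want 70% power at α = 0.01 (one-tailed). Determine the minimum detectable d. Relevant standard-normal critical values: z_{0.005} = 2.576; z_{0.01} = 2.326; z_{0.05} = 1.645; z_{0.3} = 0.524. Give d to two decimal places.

d_min ≈ 0.23

For two independent groups of n = 314 each: d_min = (z_{α} + z_β)·√(2/n).
z-sum = 2.326 + 0.524 = 2.850.
d_min = 2.850 × √(2/314) = 2.850 × 0.0798 = 0.227.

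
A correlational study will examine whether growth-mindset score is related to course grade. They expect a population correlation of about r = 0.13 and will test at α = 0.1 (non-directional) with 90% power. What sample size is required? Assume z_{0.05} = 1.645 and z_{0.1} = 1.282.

Fisher's z: C = ½·ln((1+r)/(1−r)) = ½·ln(1.2989) = 0.1307.
n = ((z_{α/2} + z_β)/C)² + 3.
(1.645 + 1.282) / 0.1307 = 2.927 / 0.1307 = 22.395.
n = 22.395² + 3 = 501.53 + 3 = 504.5.
Round up.

n = 505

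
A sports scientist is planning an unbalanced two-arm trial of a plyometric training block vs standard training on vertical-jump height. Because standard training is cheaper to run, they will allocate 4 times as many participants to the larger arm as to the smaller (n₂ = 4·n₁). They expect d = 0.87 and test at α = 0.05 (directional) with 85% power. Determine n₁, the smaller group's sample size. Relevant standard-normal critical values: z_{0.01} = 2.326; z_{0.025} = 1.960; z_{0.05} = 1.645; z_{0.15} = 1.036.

n₁ = 12

With allocation ratio k = n₂/n₁ = 4, Var(x̄₁−x̄₂) = σ²(1/n₁ + 1/(k·n₁)) = σ²·(k+1)/(k·n₁).
So n₁ = (1 + 1/k)·((z_{α} + z_β)/d)² = 1.250 × (2.681/0.87)².
n₁ = 1.250 × 9.50 = 11.9.
Round up: n₁ = 12, giving n₂ = 4 × 12 = 48.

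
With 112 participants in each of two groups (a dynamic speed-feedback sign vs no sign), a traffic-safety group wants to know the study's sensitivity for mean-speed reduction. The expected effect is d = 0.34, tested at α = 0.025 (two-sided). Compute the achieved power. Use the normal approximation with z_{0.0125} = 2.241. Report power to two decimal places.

For two equal groups, power = Φ(d·√(n/2) − z_{α/2}).
d·√(n/2) = 0.34 × √(112/2) = 0.34 × 7.483 = 2.544.
z_β = 2.544 − 2.241 = 0.303.
Power = Φ(0.303) = 0.619.

power ≈ 0.62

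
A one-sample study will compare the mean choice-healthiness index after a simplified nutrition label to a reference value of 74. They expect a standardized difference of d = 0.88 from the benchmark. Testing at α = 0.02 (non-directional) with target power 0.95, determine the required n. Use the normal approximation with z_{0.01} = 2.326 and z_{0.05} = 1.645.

n = 21

For a one-sample test: n = ((z_{α/2} + z_β) / d)².
z_{α/2} + z_β = 2.326 + 1.645 = 3.971.
n = (3.971 / 0.88)² = 4.513² = 20.36.
Round up.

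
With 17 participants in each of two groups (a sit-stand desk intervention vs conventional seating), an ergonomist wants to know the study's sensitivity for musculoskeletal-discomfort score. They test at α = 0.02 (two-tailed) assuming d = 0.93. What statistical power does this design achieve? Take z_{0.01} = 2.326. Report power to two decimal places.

power ≈ 0.65

For two equal groups, power = Φ(d·√(n/2) − z_{α/2}).
d·√(n/2) = 0.93 × √(17/2) = 0.93 × 2.915 = 2.711.
z_β = 2.711 − 2.326 = 0.385.
Power = Φ(0.385) = 0.650.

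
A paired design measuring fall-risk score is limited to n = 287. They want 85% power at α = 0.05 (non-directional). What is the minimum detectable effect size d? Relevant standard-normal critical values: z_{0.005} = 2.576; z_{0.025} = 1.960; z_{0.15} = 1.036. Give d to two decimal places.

For a single sample (or paired design) of n = 287: d_min = (z_{α/2} + z_β)/√n.
z-sum = 1.960 + 1.036 = 2.996.
d_min = 2.996 / √287 = 2.996 / 16.941 = 0.177.

d_min ≈ 0.18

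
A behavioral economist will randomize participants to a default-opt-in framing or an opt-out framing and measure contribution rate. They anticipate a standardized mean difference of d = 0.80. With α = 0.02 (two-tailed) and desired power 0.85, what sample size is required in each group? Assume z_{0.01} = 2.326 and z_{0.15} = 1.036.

For two independent groups with equal n: n = 2·((z_{α/2} + z_β) / d)².
z_{α/2} + z_β = 2.326 + 1.036 = 3.362.
n = 2 × (3.362 / 0.80)² = 2 × 4.202² = 2 × 17.66 = 35.3.
Round up to the next whole participant.

n = 36 per group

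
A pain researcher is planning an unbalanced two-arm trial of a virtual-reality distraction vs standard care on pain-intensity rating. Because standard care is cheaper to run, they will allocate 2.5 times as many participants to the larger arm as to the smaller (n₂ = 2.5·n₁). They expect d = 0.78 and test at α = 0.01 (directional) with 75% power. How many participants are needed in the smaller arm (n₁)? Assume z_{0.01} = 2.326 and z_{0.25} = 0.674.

n₁ = 21

With allocation ratio k = n₂/n₁ = 2.5, Var(x̄₁−x̄₂) = σ²(1/n₁ + 1/(k·n₁)) = σ²·(k+1)/(k·n₁).
So n₁ = (1 + 1/k)·((z_{α} + z_β)/d)² = 1.400 × (3.000/0.78)².
n₁ = 1.400 × 14.79 = 20.7.
Round up: n₁ = 21, giving n₂ = ⌈2.5 × 21⌉ = ⌈52.5⌉ = 53.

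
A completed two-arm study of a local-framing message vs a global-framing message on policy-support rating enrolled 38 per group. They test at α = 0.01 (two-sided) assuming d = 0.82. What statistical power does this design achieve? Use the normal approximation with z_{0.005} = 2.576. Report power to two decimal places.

power ≈ 0.84

For two equal groups, power = Φ(d·√(n/2) − z_{α/2}).
d·√(n/2) = 0.82 × √(38/2) = 0.82 × 4.359 = 3.574.
z_β = 3.574 − 2.576 = 0.998.
Power = Φ(0.998) = 0.841.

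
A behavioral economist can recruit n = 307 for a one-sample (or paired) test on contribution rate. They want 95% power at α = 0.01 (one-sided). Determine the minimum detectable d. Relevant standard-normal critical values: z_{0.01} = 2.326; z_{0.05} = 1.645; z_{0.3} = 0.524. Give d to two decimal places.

For a single sample (or paired design) of n = 307: d_min = (z_{α} + z_β)/√n.
z-sum = 2.326 + 1.645 = 3.971.
d_min = 3.971 / √307 = 3.971 / 17.521 = 0.227.

d_min ≈ 0.23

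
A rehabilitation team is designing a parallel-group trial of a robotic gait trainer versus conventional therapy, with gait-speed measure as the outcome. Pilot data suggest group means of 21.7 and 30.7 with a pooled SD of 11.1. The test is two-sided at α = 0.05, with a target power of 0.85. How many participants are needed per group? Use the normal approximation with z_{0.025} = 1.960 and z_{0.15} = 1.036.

n = 28 per group

Cohen's d = |M₁ − M₂| / SD_pooled = |21.7 − 30.7| / 11.1 = 9.0 / 11.1 = 0.811.
For two independent groups with equal n: n = 2·((z_{α/2} + z_β) / d)².
z_{α/2} + z_β = 1.960 + 1.036 = 2.996.
n = 2 × (2.996 / 0.811)² = 2 × 3.694² = 2 × 13.65 = 27.3.
Round up to the next whole participant.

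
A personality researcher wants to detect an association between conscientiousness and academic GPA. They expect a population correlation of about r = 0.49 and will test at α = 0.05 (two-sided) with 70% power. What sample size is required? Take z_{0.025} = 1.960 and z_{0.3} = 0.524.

Fisher's z: C = ½·ln((1+r)/(1−r)) = ½·ln(2.9216) = 0.5361.
n = ((z_{α/2} + z_β)/C)² + 3.
(1.960 + 0.524) / 0.5361 = 2.484 / 0.5361 = 4.633.
n = 4.633² + 3 = 21.47 + 3 = 24.5.
Round up.

n = 25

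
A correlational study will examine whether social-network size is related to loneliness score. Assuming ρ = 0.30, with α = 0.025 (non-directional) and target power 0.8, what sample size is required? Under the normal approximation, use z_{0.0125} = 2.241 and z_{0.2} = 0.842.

n = 103

Fisher's z: C = ½·ln((1+r)/(1−r)) = ½·ln(1.8571) = 0.3095.
n = ((z_{α/2} + z_β)/C)² + 3.
(2.241 + 0.842) / 0.3095 = 3.083 / 0.3095 = 9.961.
n = 9.961² + 3 = 99.23 + 3 = 102.2.
Round up.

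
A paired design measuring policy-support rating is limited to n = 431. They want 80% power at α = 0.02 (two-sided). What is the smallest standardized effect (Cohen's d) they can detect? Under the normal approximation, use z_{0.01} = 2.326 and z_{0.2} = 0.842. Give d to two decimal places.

d_min ≈ 0.15

For a single sample (or paired design) of n = 431: d_min = (z_{α/2} + z_β)/√n.
z-sum = 2.326 + 0.842 = 3.168.
d_min = 3.168 / √431 = 3.168 / 20.761 = 0.153.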